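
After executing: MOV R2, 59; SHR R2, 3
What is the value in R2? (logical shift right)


Register state trace:
  MOV R2, 59  → R2 = 59
  SHR R2, 3  → R2 = 59 >> 3 = 59 // 2^3 = 7
Final: R2 = 7

7


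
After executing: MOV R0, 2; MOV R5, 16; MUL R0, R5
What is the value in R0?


Register state trace:
  MOV R0, 2  → R0 = 2
  MOV R5, 16  → R5 = 16
  MUL R0, R5  → R0 = 2 * 16 = 32
Final: R0 = 32

32


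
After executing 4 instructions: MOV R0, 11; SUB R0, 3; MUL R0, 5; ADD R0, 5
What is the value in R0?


Register state trace:
  MOV R0, 11  → R0 = 11
  SUB R0, 3  → R0 = 11 - 3 = 8
  MUL R0, 5  → R0 = 8 * 5 = 40
  ADD R0, 5  → R0 = 40 + 5 = 45
Final: R0 = 45

45


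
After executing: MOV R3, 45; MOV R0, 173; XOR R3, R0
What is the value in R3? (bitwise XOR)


Register state trace:
  MOV R3, 45  → R3 = 45 (0b00101101)
  MOV R0, 173  → R0 = 173 (0b10101101)
  XOR R3, R0  → R3 = 45 XOR 173 = 128 (0b10000000)
Final: R3 = 128

128


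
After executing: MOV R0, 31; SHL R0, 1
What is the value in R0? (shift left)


Register state trace:
  MOV R0, 31  → R0 = 31
  SHL R0, 1  → R0 = 31 << 1 = 31 * 2^1 = 62
Final: R0 = 62

62


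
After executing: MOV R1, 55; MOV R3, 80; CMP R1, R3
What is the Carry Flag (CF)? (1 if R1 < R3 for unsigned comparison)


Register state trace:
  MOV R1, 55  → R1 = 55
  MOV R3, 80  → R3 = 80
  CMP R1, R3  → unsigned 55 - 80: borrow occurs
  55 < 80, so CF = 1
CF = 1

1


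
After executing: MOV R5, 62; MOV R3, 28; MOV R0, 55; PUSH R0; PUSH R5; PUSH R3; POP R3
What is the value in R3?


Stack trace (top is rightmost):
  MOV R5, 62  → R5 = 62
  MOV R3, 28  → R3 = 28
  MOV R0, 55  → R0 = 55
  PUSH R0  → stack: [55]
  PUSH R5  → stack: [55, 62]
  PUSH R3  → stack: [55, 62, 28]
  POP R3  → R3 = 28, stack: [55, 62]
Final: R3 = 28

28


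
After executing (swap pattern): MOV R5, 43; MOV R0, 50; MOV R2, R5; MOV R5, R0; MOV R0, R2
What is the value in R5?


Register state trace (swap pattern):
  MOV R5, 43  → R5 = 43
  MOV R0, 50  → R0 = 50
  MOV R2, R5  → R2 = 43  (save R5)
  MOV R5, R0  → R5 = 50  (R5 gets R0's value)
  MOV R0, R2  → R0 = 43  (R0 gets saved value)
Final: R5 = 50

50


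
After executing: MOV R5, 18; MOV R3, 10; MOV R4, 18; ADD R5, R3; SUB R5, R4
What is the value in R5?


Register state trace:
  MOV R5, 18  → R5 = 18
  MOV R3, 10  → R3 = 10
  MOV R4, 18  → R4 = 18
  ADD R5, R3  → R5 = 18 + 10 = 28
  SUB R5, R4  → R5 = 28 - 18 = 10
Final: R5 = 10

10


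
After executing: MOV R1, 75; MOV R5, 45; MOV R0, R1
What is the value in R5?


Register state trace:
  MOV R1, 75  → R1 = 75
  MOV R5, 45  → R5 = 45
  MOV R0, R1  → R0 = 75
Final: R5 = 45

45


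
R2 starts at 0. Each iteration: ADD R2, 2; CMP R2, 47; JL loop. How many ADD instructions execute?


Loop trace (R2 starts at 0, target 47, step 2):
  ADD #1: R2 = 0 + 2 = 2  → 2 < 47, loop
  ADD #2: R2 = 2 + 2 = 4  → 4 < 47, loop
  ADD #3: R2 = 4 + 2 = 6  → 6 < 47, loop
  ADD #4: R2 = 6 + 2 = 8  → 8 < 47, loop
  ADD #5: R2 = 8 + 2 = 10  → 10 < 47, loop
  ADD #6: R2 = 10 + 2 = 12  → 12 < 47, loop
  ADD #7: R2 = 12 + 2 = 14  → 14 < 47, loop
  ADD #8: R2 = 14 + 2 = 16  → 16 < 47, loop
  ADD #9: R2 = 16 + 2 = 18  → 18 < 47, loop
  ADD #10: R2 = 18 + 2 = 20  → 20 < 47, loop
  ADD #11: R2 = 20 + 2 = 22  → 22 < 47, loop
  ADD #12: R2 = 22 + 2 = 24  → 24 < 47, loop
  ADD #13: R2 = 24 + 2 = 26  → 26 < 47, loop
  ADD #14: R2 = 26 + 2 = 28  → 28 < 47, loop
  ADD #15: R2 = 28 + 2 = 30  → 30 < 47, loop
  ADD #16: R2 = 30 + 2 = 32  → 32 < 47, loop
  ADD #17: R2 = 32 + 2 = 34  → 34 < 47, loop
  ADD #18: R2 = 34 + 2 = 36  → 36 < 47, loop
  ADD #19: R2 = 36 + 2 = 38  → 38 < 47, loop
  ADD #20: R2 = 38 + 2 = 40  → 40 < 47, loop
  ADD #21: R2 = 40 + 2 = 42  → 42 < 47, loop
  ADD #22: R2 = 42 + 2 = 44  → 44 < 47, loop
  ADD #23: R2 = 44 + 2 = 46  → 46 < 47, loop
  ADD #24: R2 = 46 + 2 = 48  → 48 >= 47, exit
Total ADD instructions: 24

24


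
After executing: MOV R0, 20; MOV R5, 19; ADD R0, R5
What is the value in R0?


Register state trace:
  MOV R0, 20  → R0 = 20
  MOV R5, 19  → R5 = 19
  ADD R0, R5  → R0 = 20 + 19 = 39
Final: R0 = 39

39


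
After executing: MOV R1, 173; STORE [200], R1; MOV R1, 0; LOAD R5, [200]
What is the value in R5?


Register and memory trace:
  MOV R1, 173  → R1 = 173
  STORE [200], R1  → mem[200] = 173
  MOV R1, 0  → R1 = 0
  LOAD R5, [200]  → R5 = mem[200] = 173
Final: R5 = 173

173


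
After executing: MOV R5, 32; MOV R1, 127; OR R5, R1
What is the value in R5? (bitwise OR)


Register state trace:
  MOV R5, 32  → R5 = 32 (0b00100000)
  MOV R1, 127  → R1 = 127 (0b01111111)
  OR R5, R1   → R5 = 32 OR 127 = 127 (0b01111111)
Final: R5 = 127

127


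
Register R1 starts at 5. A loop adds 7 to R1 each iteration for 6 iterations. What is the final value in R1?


Starting value: R1 = 5
  Iter 1: R1 = 5 + 7 = 12
  Iter 2: R1 = 12 + 7 = 19
  Iter 3: R1 = 19 + 7 = 26
  Iter 4: R1 = 26 + 7 = 33
  Iter 5: R1 = 33 + 7 = 40
  Iter 6: R1 = 40 + 7 = 47
Final: R1 = 47

47


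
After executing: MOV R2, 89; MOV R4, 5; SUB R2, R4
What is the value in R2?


Register state trace:
  MOV R2, 89  → R2 = 89
  MOV R4, 5  → R4 = 5
  SUB R2, R4  → R2 = 89 - 5 = 84
Final: R2 = 84

84


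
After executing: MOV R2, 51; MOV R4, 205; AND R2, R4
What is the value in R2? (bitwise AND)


Register state trace:
  MOV R2, 51  → R2 = 51 (0b00110011)
  MOV R4, 205  → R4 = 205 (0b11001101)
  AND R2, R4  → R2 = 51 AND 205 = 1 (0b00000001)
Final: R2 = 1

1


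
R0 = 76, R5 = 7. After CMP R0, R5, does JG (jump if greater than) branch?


Trace:
  R0 = 76, R5 = 7
  CMP R0, R5  → compares 76 vs 7
  JG checks: is 76 greater than 7?
  76 > 7, so condition is true
Branch taken: Yes

Yes


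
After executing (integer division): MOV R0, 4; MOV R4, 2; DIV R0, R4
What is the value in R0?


Register state trace:
  MOV R0, 4  → R0 = 4
  MOV R4, 2  → R4 = 2
  DIV R0, R4  → R0 = 4 // 2 = 2
Final: R0 = 2

2


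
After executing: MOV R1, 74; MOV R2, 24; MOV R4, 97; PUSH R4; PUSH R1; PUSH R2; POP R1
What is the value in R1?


Stack trace (top is rightmost):
  MOV R1, 74  → R1 = 74
  MOV R2, 24  → R2 = 24
  MOV R4, 97  → R4 = 97
  PUSH R4  → stack: [97]
  PUSH R1  → stack: [97, 74]
  PUSH R2  → stack: [97, 74, 24]
  POP R1  → R1 = 24, stack: [97, 74]
Final: R1 = 24

24


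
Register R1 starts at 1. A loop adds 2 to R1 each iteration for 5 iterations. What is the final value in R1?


Starting value: R1 = 1
  Iter 1: R1 = 1 + 2 = 3
  Iter 2: R1 = 3 + 2 = 5
  Iter 3: R1 = 5 + 2 = 7
  Iter 4: R1 = 7 + 2 = 9
  Iter 5: R1 = 9 + 2 = 11
Final: R1 = 11

11


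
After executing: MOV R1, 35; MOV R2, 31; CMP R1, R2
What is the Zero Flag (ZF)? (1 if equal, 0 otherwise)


Register state trace:
  MOV R1, 35  → R1 = 35
  MOV R2, 31  → R2 = 31
  CMP R1, R2  → computes 35 - 31 = 4
  Result is nonzero, so values are not equal
ZF = 0

0


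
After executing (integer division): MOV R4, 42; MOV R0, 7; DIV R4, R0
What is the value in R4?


Register state trace:
  MOV R4, 42  → R4 = 42
  MOV R0, 7  → R0 = 7
  DIV R4, R0  → R4 = 42 // 7 = 6
Final: R4 = 6

6


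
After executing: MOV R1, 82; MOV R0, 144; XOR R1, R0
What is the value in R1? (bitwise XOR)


Register state trace:
  MOV R1, 82  → R1 = 82 (0b01010010)
  MOV R0, 144  → R0 = 144 (0b10010000)
  XOR R1, R0  → R1 = 82 XOR 144 = 194 (0b11000010)
Final: R1 = 194

194


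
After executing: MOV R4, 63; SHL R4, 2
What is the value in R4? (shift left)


Register state trace:
  MOV R4, 63  → R4 = 63
  SHL R4, 2  → R4 = 63 << 2 = 63 * 2^2 = 252
Final: R4 = 252

252


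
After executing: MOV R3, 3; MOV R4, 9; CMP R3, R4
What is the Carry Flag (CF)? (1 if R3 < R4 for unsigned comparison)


Register state trace:
  MOV R3, 3  → R3 = 3
  MOV R4, 9  → R4 = 9
  CMP R3, R4  → unsigned 3 - 9: borrow occurs
  3 < 9, so CF = 1
CF = 1

1


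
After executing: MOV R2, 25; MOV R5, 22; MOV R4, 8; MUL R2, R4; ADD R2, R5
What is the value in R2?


Register state trace:
  MOV R2, 25  → R2 = 25
  MOV R5, 22  → R5 = 22
  MOV R4, 8  → R4 = 8
  MUL R2, R4  → R2 = 25 * 8 = 200
  ADD R2, R5  → R2 = 200 + 22 = 222
Final: R2 = 222

222


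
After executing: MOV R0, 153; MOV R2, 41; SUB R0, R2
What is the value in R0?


Register state trace:
  MOV R0, 153  → R0 = 153
  MOV R2, 41  → R2 = 41
  SUB R0, R2  → R0 = 153 - 41 = 112
Final: R0 = 112

112


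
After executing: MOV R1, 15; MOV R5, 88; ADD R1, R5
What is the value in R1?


Register state trace:
  MOV R1, 15  → R1 = 15
  MOV R5, 88  → R5 = 88
  ADD R1, R5  → R1 = 15 + 88 = 103
Final: R1 = 103

103


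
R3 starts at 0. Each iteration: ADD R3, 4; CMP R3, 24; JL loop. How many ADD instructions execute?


Loop trace (R3 starts at 0, target 24, step 4):
  ADD #1: R3 = 0 + 4 = 4  → 4 < 24, loop
  ADD #2: R3 = 4 + 4 = 8  → 8 < 24, loop
  ADD #3: R3 = 8 + 4 = 12  → 12 < 24, loop
  ADD #4: R3 = 12 + 4 = 16  → 16 < 24, loop
  ADD #5: R3 = 16 + 4 = 20  → 20 < 24, loop
  ADD #6: R3 = 20 + 4 = 24  → 24 >= 24, exit
Total ADD instructions: 6

6


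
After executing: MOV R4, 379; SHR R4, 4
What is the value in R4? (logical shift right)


Register state trace:
  MOV R4, 379  → R4 = 379
  SHR R4, 4  → R4 = 379 >> 4 = 379 // 2^4 = 23
Final: R4 = 23

23


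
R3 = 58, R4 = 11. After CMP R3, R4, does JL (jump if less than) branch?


Trace:
  R3 = 58, R4 = 11
  CMP R3, R4  → compares 58 vs 11
  JL checks: is 58 less than 11?
  58 > 11, so condition is false
Branch taken: No

No


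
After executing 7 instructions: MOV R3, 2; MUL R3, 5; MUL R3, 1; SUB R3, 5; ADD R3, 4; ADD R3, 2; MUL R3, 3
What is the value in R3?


Register state trace:
  MOV R3, 2  → R3 = 2
  MUL R3, 5  → R3 = 2 * 5 = 10
  MUL R3, 1  → R3 = 10 * 1 = 10
  SUB R3, 5  → R3 = 10 - 5 = 5
  ADD R3, 4  → R3 = 5 + 4 = 9
  ADD R3, 2  → R3 = 9 + 2 = 11
  MUL R3, 3  → R3 = 11 * 3 = 33
Final: R3 = 33

33


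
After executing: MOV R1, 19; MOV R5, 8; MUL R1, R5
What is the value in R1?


Register state trace:
  MOV R1, 19  → R1 = 19
  MOV R5, 8  → R5 = 8
  MUL R1, R5  → R1 = 19 * 8 = 152
Final: R1 = 152

152


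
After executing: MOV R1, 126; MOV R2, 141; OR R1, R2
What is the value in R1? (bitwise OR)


Register state trace:
  MOV R1, 126  → R1 = 126 (0b01111110)
  MOV R2, 141  → R2 = 141 (0b10001101)
  OR R1, R2   → R1 = 126 OR 141 = 255 (0b11111111)
Final: R1 = 255

255


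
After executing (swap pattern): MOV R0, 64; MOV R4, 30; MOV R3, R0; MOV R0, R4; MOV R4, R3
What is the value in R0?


Register state trace (swap pattern):
  MOV R0, 64  → R0 = 64
  MOV R4, 30  → R4 = 30
  MOV R3, R0  → R3 = 64  (save R0)
  MOV R0, R4  → R0 = 30  (R0 gets R4's value)
  MOV R4, R3  → R4 = 64  (R4 gets saved value)
Final: R0 = 30

30


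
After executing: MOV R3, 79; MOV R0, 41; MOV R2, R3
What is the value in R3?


Register state trace:
  MOV R3, 79  → R3 = 79
  MOV R0, 41  → R0 = 41
  MOV R2, R3  → R2 = 79
Final: R3 = 79

79


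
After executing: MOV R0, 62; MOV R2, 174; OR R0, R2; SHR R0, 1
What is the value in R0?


Register state trace:
  MOV R0, 62  → R0 = 62 (0b00111110)
  MOV R2, 174  → R2 = 174 (0b10101110)
  OR R0, R2  → R0 = 62 OR 174 = 190 (0b10111110)
  SHR R0, 1  → R0 = 190 >> 1 = 95
Final: R0 = 95

95


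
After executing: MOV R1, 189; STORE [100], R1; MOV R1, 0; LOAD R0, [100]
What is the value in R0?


Register and memory trace:
  MOV R1, 189  → R1 = 189
  STORE [100], R1  → mem[100] = 189
  MOV R1, 0  → R1 = 0
  LOAD R0, [100]  → R0 = mem[100] = 189
Final: R0 = 189

189


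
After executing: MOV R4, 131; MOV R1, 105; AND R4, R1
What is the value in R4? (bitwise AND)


Register state trace:
  MOV R4, 131  → R4 = 131 (0b10000011)
  MOV R1, 105  → R1 = 105 (0b01101001)
  AND R4, R1  → R4 = 131 AND 105 = 1 (0b00000001)
Final: R4 = 1

1


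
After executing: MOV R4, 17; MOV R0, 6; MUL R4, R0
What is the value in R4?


Register state trace:
  MOV R4, 17  → R4 = 17
  MOV R0, 6  → R0 = 6
  MUL R4, R0  → R4 = 17 * 6 = 102
Final: R4 = 102

102


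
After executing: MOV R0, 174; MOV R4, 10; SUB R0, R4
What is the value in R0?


Register state trace:
  MOV R0, 174  → R0 = 174
  MOV R4, 10  → R4 = 10
  SUB R0, R4  → R0 = 174 - 10 = 164
Final: R0 = 164

164


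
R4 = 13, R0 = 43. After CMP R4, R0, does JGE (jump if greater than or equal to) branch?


Trace:
  R4 = 13, R0 = 43
  CMP R4, R0  → compares 13 vs 43
  JGE checks: is 13 greater than or equal to 43?
  13 < 43, so condition is false
Branch taken: No

No


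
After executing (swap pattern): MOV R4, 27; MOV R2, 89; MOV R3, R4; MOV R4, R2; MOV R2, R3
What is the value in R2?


Register state trace (swap pattern):
  MOV R4, 27  → R4 = 27
  MOV R2, 89  → R2 = 89
  MOV R3, R4  → R3 = 27  (save R4)
  MOV R4, R2  → R4 = 89  (R4 gets R2's value)
  MOV R2, R3  → R2 = 27  (R2 gets saved value)
Final: R2 = 27

27


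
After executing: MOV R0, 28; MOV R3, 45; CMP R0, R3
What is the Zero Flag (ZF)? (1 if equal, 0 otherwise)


Register state trace:
  MOV R0, 28  → R0 = 28
  MOV R3, 45  → R3 = 45
  CMP R0, R3  → computes 28 - 45 = -17
  Result is nonzero, so values are not equal
ZF = 0

0


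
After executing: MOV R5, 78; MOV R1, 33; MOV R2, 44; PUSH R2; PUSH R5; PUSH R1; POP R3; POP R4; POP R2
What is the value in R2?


Stack trace (top is rightmost):
  MOV R5, 78  → R5 = 78
  MOV R1, 33  → R1 = 33
  MOV R2, 44  → R2 = 44
  PUSH R2  → stack: [44]
  PUSH R5  → stack: [44, 78]
  PUSH R1  → stack: [44, 78, 33]
  POP R3  → R3 = 33, stack: [44, 78]
  POP R4  → R4 = 78, stack: [44]
  POP R2  → R2 = 44, stack: []
Final: R2 = 44

44


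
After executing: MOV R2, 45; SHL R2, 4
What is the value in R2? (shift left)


Register state trace:
  MOV R2, 45  → R2 = 45
  SHL R2, 4  → R2 = 45 << 4 = 45 * 2^4 = 720
Final: R2 = 720

720


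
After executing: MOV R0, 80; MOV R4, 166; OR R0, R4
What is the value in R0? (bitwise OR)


Register state trace:
  MOV R0, 80  → R0 = 80 (0b01010000)
  MOV R4, 166  → R4 = 166 (0b10100110)
  OR R0, R4   → R0 = 80 OR 166 = 246 (0b11110110)
Final: R0 = 246

246


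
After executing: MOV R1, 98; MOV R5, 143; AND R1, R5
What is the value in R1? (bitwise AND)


Register state trace:
  MOV R1, 98  → R1 = 98 (0b01100010)
  MOV R5, 143  → R5 = 143 (0b10001111)
  AND R1, R5  → R1 = 98 AND 143 = 2 (0b00000010)
Final: R1 = 2

2


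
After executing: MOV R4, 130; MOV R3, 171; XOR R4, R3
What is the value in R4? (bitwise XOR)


Register state trace:
  MOV R4, 130  → R4 = 130 (0b10000010)
  MOV R3, 171  → R3 = 171 (0b10101011)
  XOR R4, R3  → R4 = 130 XOR 171 = 41 (0b00101001)
Final: R4 = 41

41


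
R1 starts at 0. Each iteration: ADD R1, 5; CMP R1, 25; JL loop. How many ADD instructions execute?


Loop trace (R1 starts at 0, target 25, step 5):
  ADD #1: R1 = 0 + 5 = 5  → 5 < 25, loop
  ADD #2: R1 = 5 + 5 = 10  → 10 < 25, loop
  ADD #3: R1 = 10 + 5 = 15  → 15 < 25, loop
  ADD #4: R1 = 15 + 5 = 20  → 20 < 25, loop
  ADD #5: R1 = 20 + 5 = 25  → 25 >= 25, exit
Total ADD instructions: 5

5


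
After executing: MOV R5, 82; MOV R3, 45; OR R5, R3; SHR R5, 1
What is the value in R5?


Register state trace:
  MOV R5, 82  → R5 = 82 (0b01010010)
  MOV R3, 45  → R3 = 45 (0b00101101)
  OR R5, R3  → R5 = 82 OR 45 = 127 (0b01111111)
  SHR R5, 1  → R5 = 127 >> 1 = 63
Final: R5 = 63

63


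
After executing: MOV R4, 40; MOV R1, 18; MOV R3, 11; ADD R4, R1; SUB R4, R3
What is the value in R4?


Register state trace:
  MOV R4, 40  → R4 = 40
  MOV R1, 18  → R1 = 18
  MOV R3, 11  → R3 = 11
  ADD R4, R1  → R4 = 40 + 18 = 58
  SUB R4, R3  → R4 = 58 - 11 = 47
Final: R4 = 47

47


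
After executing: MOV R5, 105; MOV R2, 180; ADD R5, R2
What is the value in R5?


Register state trace:
  MOV R5, 105  → R5 = 105
  MOV R2, 180  → R2 = 180
  ADD R5, R2  → R5 = 105 + 180 = 285
Final: R5 = 285

285


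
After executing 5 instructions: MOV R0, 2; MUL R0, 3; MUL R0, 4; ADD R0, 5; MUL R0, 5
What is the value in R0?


Register state trace:
  MOV R0, 2  → R0 = 2
  MUL R0, 3  → R0 = 2 * 3 = 6
  MUL R0, 4  → R0 = 6 * 4 = 24
  ADD R0, 5  → R0 = 24 + 5 = 29
  MUL R0, 5  → R0 = 29 * 5 = 145
Final: R0 = 145

145


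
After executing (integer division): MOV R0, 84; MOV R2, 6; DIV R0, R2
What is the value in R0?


Register state trace:
  MOV R0, 84  → R0 = 84
  MOV R2, 6  → R2 = 6
  DIV R0, R2  → R0 = 84 // 6 = 14
Final: R0 = 14

14


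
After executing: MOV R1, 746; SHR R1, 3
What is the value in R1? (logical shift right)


Register state trace:
  MOV R1, 746  → R1 = 746
  SHR R1, 3  → R1 = 746 >> 3 = 746 // 2^3 = 93
Final: R1 = 93

93


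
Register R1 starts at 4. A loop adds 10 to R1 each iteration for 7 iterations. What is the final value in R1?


Starting value: R1 = 4
  Iter 1: R1 = 4 + 10 = 14
  Iter 2: R1 = 14 + 10 = 24
  Iter 3: R1 = 24 + 10 = 34
  Iter 4: R1 = 34 + 10 = 44
  Iter 5: R1 = 44 + 10 = 54
  Iter 6: R1 = 54 + 10 = 64
  Iter 7: R1 = 64 + 10 = 74
Final: R1 = 74

74


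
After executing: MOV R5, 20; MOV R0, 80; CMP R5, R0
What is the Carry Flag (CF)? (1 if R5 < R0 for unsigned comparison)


Register state trace:
  MOV R5, 20  → R5 = 20
  MOV R0, 80  → R0 = 80
  CMP R5, R0  → unsigned 20 - 80: borrow occurs
  20 < 80, so CF = 1
CF = 1

1


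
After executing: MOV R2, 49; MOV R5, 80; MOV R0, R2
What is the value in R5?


Register state trace:
  MOV R2, 49  → R2 = 49
  MOV R5, 80  → R5 = 80
  MOV R0, R2  → R0 = 49
Final: R5 = 80

80


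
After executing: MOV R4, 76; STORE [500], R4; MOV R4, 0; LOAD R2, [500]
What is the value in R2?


Register and memory trace:
  MOV R4, 76  → R4 = 76
  STORE [500], R4  → mem[500] = 76
  MOV R4, 0  → R4 = 0
  LOAD R2, [500]  → R2 = mem[500] = 76
Final: R2 = 76

76


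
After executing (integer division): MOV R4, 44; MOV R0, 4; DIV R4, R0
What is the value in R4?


Register state trace:
  MOV R4, 44  → R4 = 44
  MOV R0, 4  → R0 = 4
  DIV R4, R0  → R4 = 44 // 4 = 11
Final: R4 = 11

11


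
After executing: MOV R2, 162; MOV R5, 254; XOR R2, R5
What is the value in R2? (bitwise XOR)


Register state trace:
  MOV R2, 162  → R2 = 162 (0b10100010)
  MOV R5, 254  → R5 = 254 (0b11111110)
  XOR R2, R5  → R2 = 162 XOR 254 = 92 (0b01011100)
Final: R2 = 92

92


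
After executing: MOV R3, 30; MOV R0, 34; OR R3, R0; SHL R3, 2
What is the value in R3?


Register state trace:
  MOV R3, 30  → R3 = 30 (0b00011110)
  MOV R0, 34  → R0 = 34 (0b00100010)
  OR R3, R0  → R3 = 30 OR 34 = 62 (0b00111110)
  SHL R3, 2  → R3 = 62 << 2 = 248
Final: R3 = 248

248


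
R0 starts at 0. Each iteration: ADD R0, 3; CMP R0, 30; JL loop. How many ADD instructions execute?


Loop trace (R0 starts at 0, target 30, step 3):
  ADD #1: R0 = 0 + 3 = 3  → 3 < 30, loop
  ADD #2: R0 = 3 + 3 = 6  → 6 < 30, loop
  ADD #3: R0 = 6 + 3 = 9  → 9 < 30, loop
  ADD #4: R0 = 9 + 3 = 12  → 12 < 30, loop
  ADD #5: R0 = 12 + 3 = 15  → 15 < 30, loop
  ADD #6: R0 = 15 + 3 = 18  → 18 < 30, loop
  ADD #7: R0 = 18 + 3 = 21  → 21 < 30, loop
  ADD #8: R0 = 21 + 3 = 24  → 24 < 30, loop
  ADD #9: R0 = 24 + 3 = 27  → 27 < 30, loop
  ADD #10: R0 = 27 + 3 = 30  → 30 >= 30, exit
Total ADD instructions: 10

10


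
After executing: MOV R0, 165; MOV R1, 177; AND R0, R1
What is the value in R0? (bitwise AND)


Register state trace:
  MOV R0, 165  → R0 = 165 (0b10100101)
  MOV R1, 177  → R1 = 177 (0b10110001)
  AND R0, R1  → R0 = 165 AND 177 = 161 (0b10100001)
Final: R0 = 161

161


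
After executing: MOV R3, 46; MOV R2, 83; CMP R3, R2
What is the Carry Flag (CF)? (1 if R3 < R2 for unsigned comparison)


Register state trace:
  MOV R3, 46  → R3 = 46
  MOV R2, 83  → R2 = 83
  CMP R3, R2  → unsigned 46 - 83: borrow occurs
  46 < 83, so CF = 1
CF = 1

1


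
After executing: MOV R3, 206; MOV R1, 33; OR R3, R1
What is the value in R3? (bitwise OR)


Register state trace:
  MOV R3, 206  → R3 = 206 (0b11001110)
  MOV R1, 33  → R1 = 33 (0b00100001)
  OR R3, R1   → R3 = 206 OR 33 = 239 (0b11101111)
Final: R3 = 239

239


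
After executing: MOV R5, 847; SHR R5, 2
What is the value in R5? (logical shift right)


Register state trace:
  MOV R5, 847  → R5 = 847
  SHR R5, 2  → R5 = 847 >> 2 = 847 // 2^2 = 211
Final: R5 = 211

211


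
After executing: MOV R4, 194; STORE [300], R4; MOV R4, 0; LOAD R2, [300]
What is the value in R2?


Register and memory trace:
  MOV R4, 194  → R4 = 194
  STORE [300], R4  → mem[300] = 194
  MOV R4, 0  → R4 = 0
  LOAD R2, [300]  → R2 = mem[300] = 194
Final: R2 = 194

194


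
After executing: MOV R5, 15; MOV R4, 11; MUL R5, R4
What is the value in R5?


Register state trace:
  MOV R5, 15  → R5 = 15
  MOV R4, 11  → R4 = 11
  MUL R5, R4  → R5 = 15 * 11 = 165
Final: R5 = 165

165


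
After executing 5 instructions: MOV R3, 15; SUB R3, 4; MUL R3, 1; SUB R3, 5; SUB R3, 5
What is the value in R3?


Register state trace:
  MOV R3, 15  → R3 = 15
  SUB R3, 4  → R3 = 15 - 4 = 11
  MUL R3, 1  → R3 = 11 * 1 = 11
  SUB R3, 5  → R3 = 11 - 5 = 6
  SUB R3, 5  → R3 = 6 - 5 = 1
Final: R3 = 1

1


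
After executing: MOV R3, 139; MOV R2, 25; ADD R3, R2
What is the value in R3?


Register state trace:
  MOV R3, 139  → R3 = 139
  MOV R2, 25  → R2 = 25
  ADD R3, R2  → R3 = 139 + 25 = 164
Final: R3 = 164

164


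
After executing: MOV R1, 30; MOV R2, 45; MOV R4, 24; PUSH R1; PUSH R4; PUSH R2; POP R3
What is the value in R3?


Stack trace (top is rightmost):
  MOV R1, 30  → R1 = 30
  MOV R2, 45  → R2 = 45
  MOV R4, 24  → R4 = 24
  PUSH R1  → stack: [30]
  PUSH R4  → stack: [30, 24]
  PUSH R2  → stack: [30, 24, 45]
  POP R3  → R3 = 45, stack: [30, 24]
Final: R3 = 45

45


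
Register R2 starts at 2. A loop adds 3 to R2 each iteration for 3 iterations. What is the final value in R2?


Starting value: R2 = 2
  Iter 1: R2 = 2 + 3 = 5
  Iter 2: R2 = 5 + 3 = 8
  Iter 3: R2 = 8 + 3 = 11
Final: R2 = 11

11


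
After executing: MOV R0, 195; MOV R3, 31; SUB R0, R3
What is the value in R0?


Register state trace:
  MOV R0, 195  → R0 = 195
  MOV R3, 31  → R3 = 31
  SUB R0, R3  → R0 = 195 - 31 = 164
Final: R0 = 164

164


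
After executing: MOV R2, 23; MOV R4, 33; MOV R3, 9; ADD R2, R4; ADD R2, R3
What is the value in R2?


Register state trace:
  MOV R2, 23  → R2 = 23
  MOV R4, 33  → R4 = 33
  MOV R3, 9  → R3 = 9
  ADD R2, R4  → R2 = 23 + 33 = 56
  ADD R2, R3  → R2 = 56 + 9 = 65
Final: R2 = 65

65


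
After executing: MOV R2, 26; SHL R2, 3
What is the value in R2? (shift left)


Register state trace:
  MOV R2, 26  → R2 = 26
  SHL R2, 3  → R2 = 26 << 3 = 26 * 2^3 = 208
Final: R2 = 208

208


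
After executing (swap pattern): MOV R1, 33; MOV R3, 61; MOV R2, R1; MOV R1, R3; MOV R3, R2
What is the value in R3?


Register state trace (swap pattern):
  MOV R1, 33  → R1 = 33
  MOV R3, 61  → R3 = 61
  MOV R2, R1  → R2 = 33  (save R1)
  MOV R1, R3  → R1 = 61  (R1 gets R3's value)
  MOV R3, R2  → R3 = 33  (R3 gets saved value)
Final: R3 = 33

33


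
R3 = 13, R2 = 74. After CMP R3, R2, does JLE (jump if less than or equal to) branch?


Trace:
  R3 = 13, R2 = 74
  CMP R3, R2  → compares 13 vs 74
  JLE checks: is 13 less than or equal to 74?
  13 < 74, so condition is true
Branch taken: Yes

Yes


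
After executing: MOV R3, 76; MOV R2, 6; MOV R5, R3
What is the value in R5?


Register state trace:
  MOV R3, 76  → R3 = 76
  MOV R2, 6  → R2 = 6
  MOV R5, R3  → R5 = 76
Final: R5 = 76

76


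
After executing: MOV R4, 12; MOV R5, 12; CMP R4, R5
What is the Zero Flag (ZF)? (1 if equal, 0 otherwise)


Register state trace:
  MOV R4, 12  → R4 = 12
  MOV R5, 12  → R5 = 12
  CMP R4, R5  → computes 12 - 12 = 0
  Result is zero, so values are equal
ZF = 1

1


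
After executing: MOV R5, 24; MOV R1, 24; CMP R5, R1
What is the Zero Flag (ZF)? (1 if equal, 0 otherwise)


Register state trace:
  MOV R5, 24  → R5 = 24
  MOV R1, 24  → R1 = 24
  CMP R5, R1  → computes 24 - 24 = 0
  Result is zero, so values are equal
ZF = 1

1


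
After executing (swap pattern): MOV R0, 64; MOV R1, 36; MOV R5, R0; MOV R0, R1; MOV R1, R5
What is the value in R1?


Register state trace (swap pattern):
  MOV R0, 64  → R0 = 64
  MOV R1, 36  → R1 = 36
  MOV R5, R0  → R5 = 64  (save R0)
  MOV R0, R1  → R0 = 36  (R0 gets R1's value)
  MOV R1, R5  → R1 = 64  (R1 gets saved value)
Final: R1 = 64

64


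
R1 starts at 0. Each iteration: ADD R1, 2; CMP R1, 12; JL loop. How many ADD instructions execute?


Loop trace (R1 starts at 0, target 12, step 2):
  ADD #1: R1 = 0 + 2 = 2  → 2 < 12, loop
  ADD #2: R1 = 2 + 2 = 4  → 4 < 12, loop
  ADD #3: R1 = 4 + 2 = 6  → 6 < 12, loop
  ADD #4: R1 = 6 + 2 = 8  → 8 < 12, loop
  ADD #5: R1 = 8 + 2 = 10  → 10 < 12, loop
  ADD #6: R1 = 10 + 2 = 12  → 12 >= 12, exit
Total ADD instructions: 6

6


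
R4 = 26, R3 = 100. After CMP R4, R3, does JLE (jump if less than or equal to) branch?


Trace:
  R4 = 26, R3 = 100
  CMP R4, R3  → compares 26 vs 100
  JLE checks: is 26 less than or equal to 100?
  26 < 100, so condition is true
Branch taken: Yes

Yes


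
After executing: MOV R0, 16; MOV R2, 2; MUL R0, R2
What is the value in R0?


Register state trace:
  MOV R0, 16  → R0 = 16
  MOV R2, 2  → R2 = 2
  MUL R0, R2  → R0 = 16 * 2 = 32
Final: R0 = 32

32


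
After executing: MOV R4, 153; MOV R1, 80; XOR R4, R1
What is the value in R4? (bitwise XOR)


Register state trace:
  MOV R4, 153  → R4 = 153 (0b10011001)
  MOV R1, 80  → R1 = 80 (0b01010000)
  XOR R4, R1  → R4 = 153 XOR 80 = 201 (0b11001001)
Final: R4 = 201

201


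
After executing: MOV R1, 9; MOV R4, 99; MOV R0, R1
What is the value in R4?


Register state trace:
  MOV R1, 9  → R1 = 9
  MOV R4, 99  → R4 = 99
  MOV R0, R1  → R0 = 9
Final: R4 = 99

99


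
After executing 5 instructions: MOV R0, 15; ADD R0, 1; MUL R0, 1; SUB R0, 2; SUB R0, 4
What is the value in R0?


Register state trace:
  MOV R0, 15  → R0 = 15
  ADD R0, 1  → R0 = 15 + 1 = 16
  MUL R0, 1  → R0 = 16 * 1 = 16
  SUB R0, 2  → R0 = 16 - 2 = 14
  SUB R0, 4  → R0 = 14 - 4 = 10
Final: R0 = 10

10


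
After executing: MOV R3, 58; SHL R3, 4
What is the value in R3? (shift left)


Register state trace:
  MOV R3, 58  → R3 = 58
  SHL R3, 4  → R3 = 58 << 4 = 58 * 2^4 = 928
Final: R3 = 928

928


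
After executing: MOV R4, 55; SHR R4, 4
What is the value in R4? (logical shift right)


Register state trace:
  MOV R4, 55  → R4 = 55
  SHR R4, 4  → R4 = 55 >> 4 = 55 // 2^4 = 3
Final: R4 = 3

3


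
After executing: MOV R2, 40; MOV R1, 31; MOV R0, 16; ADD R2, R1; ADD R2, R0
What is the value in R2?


Register state trace:
  MOV R2, 40  → R2 = 40
  MOV R1, 31  → R1 = 31
  MOV R0, 16  → R0 = 16
  ADD R2, R1  → R2 = 40 + 31 = 71
  ADD R2, R0  → R2 = 71 + 16 = 87
Final: R2 = 87

87


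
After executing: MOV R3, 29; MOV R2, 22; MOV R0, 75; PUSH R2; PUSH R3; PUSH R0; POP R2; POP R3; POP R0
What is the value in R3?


Stack trace (top is rightmost):
  MOV R3, 29  → R3 = 29
  MOV R2, 22  → R2 = 22
  MOV R0, 75  → R0 = 75
  PUSH R2  → stack: [22]
  PUSH R3  → stack: [22, 29]
  PUSH R0  → stack: [22, 29, 75]
  POP R2  → R2 = 75, stack: [22, 29]
  POP R3  → R3 = 29, stack: [22]
  POP R0  → R0 = 22, stack: []
Final: R3 = 29

29


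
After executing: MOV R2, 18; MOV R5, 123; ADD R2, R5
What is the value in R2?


Register state trace:
  MOV R2, 18  → R2 = 18
  MOV R5, 123  → R5 = 123
  ADD R2, R5  → R2 = 18 + 123 = 141
Final: R2 = 141

141


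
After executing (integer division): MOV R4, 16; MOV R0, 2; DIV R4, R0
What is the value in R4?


Register state trace:
  MOV R4, 16  → R4 = 16
  MOV R0, 2  → R0 = 2
  DIV R4, R0  → R4 = 16 // 2 = 8
Final: R4 = 8

8


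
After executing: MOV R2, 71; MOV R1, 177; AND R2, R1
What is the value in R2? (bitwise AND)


Register state trace:
  MOV R2, 71  → R2 = 71 (0b01000111)
  MOV R1, 177  → R1 = 177 (0b10110001)
  AND R2, R1  → R2 = 71 AND 177 = 1 (0b00000001)
Final: R2 = 1

1


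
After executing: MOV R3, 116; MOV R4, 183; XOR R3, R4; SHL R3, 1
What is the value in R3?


Register state trace:
  MOV R3, 116  → R3 = 116 (0b01110100)
  MOV R4, 183  → R4 = 183 (0b10110111)
  XOR R3, R4  → R3 = 116 XOR 183 = 195 (0b11000011)
  SHL R3, 1  → R3 = 195 << 1 = 390
Final: R3 = 390

390


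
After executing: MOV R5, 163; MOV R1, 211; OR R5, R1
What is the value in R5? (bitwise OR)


Register state trace:
  MOV R5, 163  → R5 = 163 (0b10100011)
  MOV R1, 211  → R1 = 211 (0b11010011)
  OR R5, R1   → R5 = 163 OR 211 = 243 (0b11110011)
Final: R5 = 243

243


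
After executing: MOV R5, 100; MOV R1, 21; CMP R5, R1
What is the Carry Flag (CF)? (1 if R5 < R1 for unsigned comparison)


Register state trace:
  MOV R5, 100  → R5 = 100
  MOV R1, 21  → R1 = 21
  CMP R5, R1  → unsigned 100 - 21: no borrow
  100 >= 21, so CF = 0
CF = 0

0


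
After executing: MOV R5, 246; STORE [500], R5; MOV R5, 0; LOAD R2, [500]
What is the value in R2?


Register and memory trace:
  MOV R5, 246  → R5 = 246
  STORE [500], R5  → mem[500] = 246
  MOV R5, 0  → R5 = 0
  LOAD R2, [500]  → R2 = mem[500] = 246
Final: R2 = 246

246


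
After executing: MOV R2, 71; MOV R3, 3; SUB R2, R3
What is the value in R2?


Register state trace:
  MOV R2, 71  → R2 = 71
  MOV R3, 3  → R3 = 3
  SUB R2, R3  → R2 = 71 - 3 = 68
Final: R2 = 68

68


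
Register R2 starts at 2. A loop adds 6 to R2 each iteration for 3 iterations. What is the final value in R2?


Starting value: R2 = 2
  Iter 1: R2 = 2 + 6 = 8
  Iter 2: R2 = 8 + 6 = 14
  Iter 3: R2 = 14 + 6 = 20
Final: R2 = 20

20


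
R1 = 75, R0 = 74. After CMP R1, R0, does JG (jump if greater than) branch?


Trace:
  R1 = 75, R0 = 74
  CMP R1, R0  → compares 75 vs 74
  JG checks: is 75 greater than 74?
  75 > 74, so condition is true
Branch taken: Yes

Yes


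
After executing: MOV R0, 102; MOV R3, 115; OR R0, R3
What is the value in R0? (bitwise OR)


Register state trace:
  MOV R0, 102  → R0 = 102 (0b01100110)
  MOV R3, 115  → R3 = 115 (0b01110011)
  OR R0, R3   → R0 = 102 OR 115 = 119 (0b01110111)
Final: R0 = 119

119


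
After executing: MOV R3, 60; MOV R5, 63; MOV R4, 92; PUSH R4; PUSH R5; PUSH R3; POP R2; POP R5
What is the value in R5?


Stack trace (top is rightmost):
  MOV R3, 60  → R3 = 60
  MOV R5, 63  → R5 = 63
  MOV R4, 92  → R4 = 92
  PUSH R4  → stack: [92]
  PUSH R5  → stack: [92, 63]
  PUSH R3  → stack: [92, 63, 60]
  POP R2  → R2 = 60, stack: [92, 63]
  POP R5  → R5 = 63, stack: [92]
Final: R5 = 63

63


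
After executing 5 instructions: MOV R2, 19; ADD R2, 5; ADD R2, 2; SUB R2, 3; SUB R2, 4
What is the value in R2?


Register state trace:
  MOV R2, 19  → R2 = 19
  ADD R2, 5  → R2 = 19 + 5 = 24
  ADD R2, 2  → R2 = 24 + 2 = 26
  SUB R2, 3  → R2 = 26 - 3 = 23
  SUB R2, 4  → R2 = 23 - 4 = 19
Final: R2 = 19

19


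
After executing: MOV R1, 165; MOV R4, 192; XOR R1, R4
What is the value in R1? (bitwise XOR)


Register state trace:
  MOV R1, 165  → R1 = 165 (0b10100101)
  MOV R4, 192  → R4 = 192 (0b11000000)
  XOR R1, R4  → R1 = 165 XOR 192 = 101 (0b01100101)
Final: R1 = 101

101


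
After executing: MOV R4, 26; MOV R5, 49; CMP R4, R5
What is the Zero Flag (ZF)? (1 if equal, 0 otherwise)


Register state trace:
  MOV R4, 26  → R4 = 26
  MOV R5, 49  → R5 = 49
  CMP R4, R5  → computes 26 - 49 = -23
  Result is nonzero, so values are not equal
ZF = 0

0


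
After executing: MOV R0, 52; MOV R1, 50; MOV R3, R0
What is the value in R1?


Register state trace:
  MOV R0, 52  → R0 = 52
  MOV R1, 50  → R1 = 50
  MOV R3, R0  → R3 = 52
Final: R1 = 50

50


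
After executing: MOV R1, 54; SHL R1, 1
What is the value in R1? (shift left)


Register state trace:
  MOV R1, 54  → R1 = 54
  SHL R1, 1  → R1 = 54 << 1 = 54 * 2^1 = 108
Final: R1 = 108

108


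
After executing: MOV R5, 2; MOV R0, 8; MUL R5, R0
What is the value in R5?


Register state trace:
  MOV R5, 2  → R5 = 2
  MOV R0, 8  → R0 = 8
  MUL R5, R0  → R5 = 2 * 8 = 16
Final: R5 = 16

16


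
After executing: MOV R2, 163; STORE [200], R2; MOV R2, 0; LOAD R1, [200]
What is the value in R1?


Register and memory trace:
  MOV R2, 163  → R2 = 163
  STORE [200], R2  → mem[200] = 163
  MOV R2, 0  → R2 = 0
  LOAD R1, [200]  → R1 = mem[200] = 163
Final: R1 = 163

163


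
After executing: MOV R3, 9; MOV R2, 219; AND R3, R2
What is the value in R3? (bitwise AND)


Register state trace:
  MOV R3, 9  → R3 = 9 (0b00001001)
  MOV R2, 219  → R2 = 219 (0b11011011)
  AND R3, R2  → R3 = 9 AND 219 = 9 (0b00001001)
Final: R3 = 9

9


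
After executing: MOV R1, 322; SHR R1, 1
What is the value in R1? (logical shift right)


Register state trace:
  MOV R1, 322  → R1 = 322
  SHR R1, 1  → R1 = 322 >> 1 = 322 // 2^1 = 161
Final: R1 = 161

161


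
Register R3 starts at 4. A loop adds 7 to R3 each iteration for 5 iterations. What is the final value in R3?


Starting value: R3 = 4
  Iter 1: R3 = 4 + 7 = 11
  Iter 2: R3 = 11 + 7 = 18
  Iter 3: R3 = 18 + 7 = 25
  Iter 4: R3 = 25 + 7 = 32
  Iter 5: R3 = 32 + 7 = 39
Final: R3 = 39

39


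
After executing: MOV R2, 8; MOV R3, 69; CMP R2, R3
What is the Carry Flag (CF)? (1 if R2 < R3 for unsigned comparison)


Register state trace:
  MOV R2, 8  → R2 = 8
  MOV R3, 69  → R3 = 69
  CMP R2, R3  → unsigned 8 - 69: borrow occurs
  8 < 69, so CF = 1
CF = 1

1


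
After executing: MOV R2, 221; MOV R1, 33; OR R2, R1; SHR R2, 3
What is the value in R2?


Register state trace:
  MOV R2, 221  → R2 = 221 (0b11011101)
  MOV R1, 33  → R1 = 33 (0b00100001)
  OR R2, R1  → R2 = 221 OR 33 = 253 (0b11111101)
  SHR R2, 3  → R2 = 253 >> 3 = 31
Final: R2 = 31

31


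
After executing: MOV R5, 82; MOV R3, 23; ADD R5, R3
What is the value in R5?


Register state trace:
  MOV R5, 82  → R5 = 82
  MOV R3, 23  → R3 = 23
  ADD R5, R3  → R5 = 82 + 23 = 105
Final: R5 = 105

105


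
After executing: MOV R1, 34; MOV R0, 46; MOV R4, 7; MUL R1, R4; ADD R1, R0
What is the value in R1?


Register state trace:
  MOV R1, 34  → R1 = 34
  MOV R0, 46  → R0 = 46
  MOV R4, 7  → R4 = 7
  MUL R1, R4  → R1 = 34 * 7 = 238
  ADD R1, R0  → R1 = 238 + 46 = 284
Final: R1 = 284

284


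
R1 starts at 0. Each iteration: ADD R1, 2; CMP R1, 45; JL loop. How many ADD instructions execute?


Loop trace (R1 starts at 0, target 45, step 2):
  ADD #1: R1 = 0 + 2 = 2  → 2 < 45, loop
  ADD #2: R1 = 2 + 2 = 4  → 4 < 45, loop
  ADD #3: R1 = 4 + 2 = 6  → 6 < 45, loop
  ADD #4: R1 = 6 + 2 = 8  → 8 < 45, loop
  ADD #5: R1 = 8 + 2 = 10  → 10 < 45, loop
  ADD #6: R1 = 10 + 2 = 12  → 12 < 45, loop
  ADD #7: R1 = 12 + 2 = 14  → 14 < 45, loop
  ADD #8: R1 = 14 + 2 = 16  → 16 < 45, loop
  ADD #9: R1 = 16 + 2 = 18  → 18 < 45, loop
  ADD #10: R1 = 18 + 2 = 20  → 20 < 45, loop
  ADD #11: R1 = 20 + 2 = 22  → 22 < 45, loop
  ADD #12: R1 = 22 + 2 = 24  → 24 < 45, loop
  ADD #13: R1 = 24 + 2 = 26  → 26 < 45, loop
  ADD #14: R1 = 26 + 2 = 28  → 28 < 45, loop
  ADD #15: R1 = 28 + 2 = 30  → 30 < 45, loop
  ADD #16: R1 = 30 + 2 = 32  → 32 < 45, loop
  ADD #17: R1 = 32 + 2 = 34  → 34 < 45, loop
  ADD #18: R1 = 34 + 2 = 36  → 36 < 45, loop
  ADD #19: R1 = 36 + 2 = 38  → 38 < 45, loop
  ADD #20: R1 = 38 + 2 = 40  → 40 < 45, loop
  ADD #21: R1 = 40 + 2 = 42  → 42 < 45, loop
  ADD #22: R1 = 42 + 2 = 44  → 44 < 45, loop
  ADD #23: R1 = 44 + 2 = 46  → 46 >= 45, exit
Total ADD instructions: 23

23


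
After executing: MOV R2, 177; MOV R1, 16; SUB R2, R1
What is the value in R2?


Register state trace:
  MOV R2, 177  → R2 = 177
  MOV R1, 16  → R1 = 16
  SUB R2, R1  → R2 = 177 - 16 = 161
Final: R2 = 161

161


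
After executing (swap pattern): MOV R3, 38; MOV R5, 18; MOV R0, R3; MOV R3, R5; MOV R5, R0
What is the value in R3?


Register state trace (swap pattern):
  MOV R3, 38  → R3 = 38
  MOV R5, 18  → R5 = 18
  MOV R0, R3  → R0 = 38  (save R3)
  MOV R3, R5  → R3 = 18  (R3 gets R5's value)
  MOV R5, R0  → R5 = 38  (R5 gets saved value)
Final: R3 = 18

18


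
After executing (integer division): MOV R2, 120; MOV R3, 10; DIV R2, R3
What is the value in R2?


Register state trace:
  MOV R2, 120  → R2 = 120
  MOV R3, 10  → R3 = 10
  DIV R2, R3  → R2 = 120 // 10 = 12
Final: R2 = 12

12


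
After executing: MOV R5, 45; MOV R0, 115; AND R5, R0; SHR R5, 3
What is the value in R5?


Register state trace:
  MOV R5, 45  → R5 = 45 (0b00101101)
  MOV R0, 115  → R0 = 115 (0b01110011)
  AND R5, R0  → R5 = 45 AND 115 = 33 (0b00100001)
  SHR R5, 3  → R5 = 33 >> 3 = 4
Final: R5 = 4

4


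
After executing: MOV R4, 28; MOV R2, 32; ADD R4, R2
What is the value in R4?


Register state trace:
  MOV R4, 28  → R4 = 28
  MOV R2, 32  → R2 = 32
  ADD R4, R2  → R4 = 28 + 32 = 60
Final: R4 = 60

60


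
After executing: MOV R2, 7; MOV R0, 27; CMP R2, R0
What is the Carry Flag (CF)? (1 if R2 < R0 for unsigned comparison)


Register state trace:
  MOV R2, 7  → R2 = 7
  MOV R0, 27  → R0 = 27
  CMP R2, R0  → unsigned 7 - 27: borrow occurs
  7 < 27, so CF = 1
CF = 1

1


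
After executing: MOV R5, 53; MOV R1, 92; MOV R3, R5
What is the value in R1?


Register state trace:
  MOV R5, 53  → R5 = 53
  MOV R1, 92  → R1 = 92
  MOV R3, R5  → R3 = 53
Final: R1 = 92

92


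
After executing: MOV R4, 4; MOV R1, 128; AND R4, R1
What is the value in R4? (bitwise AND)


Register state trace:
  MOV R4, 4  → R4 = 4 (0b00000100)
  MOV R1, 128  → R1 = 128 (0b10000000)
  AND R4, R1  → R4 = 4 AND 128 = 0 (0b00000000)
Final: R4 = 0

0


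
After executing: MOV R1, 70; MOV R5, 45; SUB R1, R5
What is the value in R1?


Register state trace:
  MOV R1, 70  → R1 = 70
  MOV R5, 45  → R5 = 45
  SUB R1, R5  → R1 = 70 - 45 = 25
Final: R1 = 25

25


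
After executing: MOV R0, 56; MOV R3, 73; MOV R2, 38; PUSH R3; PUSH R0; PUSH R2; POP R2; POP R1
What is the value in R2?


Stack trace (top is rightmost):
  MOV R0, 56  → R0 = 56
  MOV R3, 73  → R3 = 73
  MOV R2, 38  → R2 = 38
  PUSH R3  → stack: [73]
  PUSH R0  → stack: [73, 56]
  PUSH R2  → stack: [73, 56, 38]
  POP R2  → R2 = 38, stack: [73, 56]
  POP R1  → R1 = 56, stack: [73]
Final: R2 = 38

38


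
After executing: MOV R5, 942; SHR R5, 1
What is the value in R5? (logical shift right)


Register state trace:
  MOV R5, 942  → R5 = 942
  SHR R5, 1  → R5 = 942 >> 1 = 942 // 2^1 = 471
Final: R5 = 471

471


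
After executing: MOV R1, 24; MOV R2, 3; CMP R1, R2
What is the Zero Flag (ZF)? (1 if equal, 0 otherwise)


Register state trace:
  MOV R1, 24  → R1 = 24
  MOV R2, 3  → R2 = 3
  CMP R1, R2  → computes 24 - 3 = 21
  Result is nonzero, so values are not equal
ZF = 0

0


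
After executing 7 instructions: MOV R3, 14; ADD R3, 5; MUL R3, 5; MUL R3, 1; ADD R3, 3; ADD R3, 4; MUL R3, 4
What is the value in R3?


Register state trace:
  MOV R3, 14  → R3 = 14
  ADD R3, 5  → R3 = 14 + 5 = 19
  MUL R3, 5  → R3 = 19 * 5 = 95
  MUL R3, 1  → R3 = 95 * 1 = 95
  ADD R3, 3  → R3 = 95 + 3 = 98
  ADD R3, 4  → R3 = 98 + 4 = 102
  MUL R3, 4  → R3 = 102 * 4 = 408
Final: R3 = 408

408


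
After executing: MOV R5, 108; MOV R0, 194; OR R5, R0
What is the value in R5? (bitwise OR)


Register state trace:
  MOV R5, 108  → R5 = 108 (0b01101100)
  MOV R0, 194  → R0 = 194 (0b11000010)
  OR R5, R0   → R5 = 108 OR 194 = 238 (0b11101110)
Final: R5 = 238

238
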